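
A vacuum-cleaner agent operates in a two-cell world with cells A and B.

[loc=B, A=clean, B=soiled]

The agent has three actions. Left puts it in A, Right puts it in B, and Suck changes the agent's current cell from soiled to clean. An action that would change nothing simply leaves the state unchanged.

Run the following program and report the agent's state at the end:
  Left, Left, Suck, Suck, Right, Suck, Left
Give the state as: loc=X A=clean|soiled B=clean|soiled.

loc=A A=clean B=clean

[1] after Left: loc=A A=clean B=soiled
[2] after Left: loc=A A=clean B=soiled
[3] after Suck: loc=A A=clean B=soiled
[4] after Suck: loc=A A=clean B=soiled
[5] after Right: loc=B A=clean B=soiled
[6] after Suck: loc=B A=clean B=clean
[7] after Left: loc=A A=clean B=clean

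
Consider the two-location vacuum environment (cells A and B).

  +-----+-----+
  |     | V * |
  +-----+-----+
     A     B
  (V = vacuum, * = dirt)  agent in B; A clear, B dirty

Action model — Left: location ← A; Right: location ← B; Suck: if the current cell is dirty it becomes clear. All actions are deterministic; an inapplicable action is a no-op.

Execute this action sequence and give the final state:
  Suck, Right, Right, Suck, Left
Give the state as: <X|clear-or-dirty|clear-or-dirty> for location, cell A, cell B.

<A|clear|clear>

step 1/5 (Suck): <B|clear|clear>
step 2/5 (Right): <B|clear|clear>
step 3/5 (Right): <B|clear|clear>
step 4/5 (Suck): <B|clear|clear>
step 5/5 (Left): <A|clear|clear>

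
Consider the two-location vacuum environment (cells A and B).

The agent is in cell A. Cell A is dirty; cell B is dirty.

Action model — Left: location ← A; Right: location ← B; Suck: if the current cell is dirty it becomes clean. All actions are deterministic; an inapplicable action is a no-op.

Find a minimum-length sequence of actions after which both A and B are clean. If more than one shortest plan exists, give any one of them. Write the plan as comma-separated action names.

Suck, Right, Suck

1. Suck → loc=A A=clean B=dirty
2. Right → loc=B A=clean B=dirty
3. Suck → loc=B A=clean B=clean
min 3: Suck A + move + Suck B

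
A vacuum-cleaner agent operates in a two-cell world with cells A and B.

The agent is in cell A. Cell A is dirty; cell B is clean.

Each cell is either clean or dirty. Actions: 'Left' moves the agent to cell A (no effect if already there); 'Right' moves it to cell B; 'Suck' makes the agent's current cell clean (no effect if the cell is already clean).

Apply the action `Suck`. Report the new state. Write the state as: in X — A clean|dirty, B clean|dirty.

start: in A — A dirty, B clean
Suck (#1): in A — A clean, B clean

in A — A clean, B clean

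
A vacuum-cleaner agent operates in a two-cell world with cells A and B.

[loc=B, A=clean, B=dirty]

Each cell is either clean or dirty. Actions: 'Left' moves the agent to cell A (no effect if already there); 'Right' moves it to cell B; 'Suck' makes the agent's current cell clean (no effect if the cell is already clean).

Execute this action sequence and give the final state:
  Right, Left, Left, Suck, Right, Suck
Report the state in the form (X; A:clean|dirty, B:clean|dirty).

[1] after Right: (B; A:clean, B:dirty)
[2] after Left: (A; A:clean, B:dirty)
[3] after Left: (A; A:clean, B:dirty)
[4] after Suck: (A; A:clean, B:dirty)
[5] after Right: (B; A:clean, B:dirty)
[6] after Suck: (B; A:clean, B:clean)

(B; A:clean, B:clean)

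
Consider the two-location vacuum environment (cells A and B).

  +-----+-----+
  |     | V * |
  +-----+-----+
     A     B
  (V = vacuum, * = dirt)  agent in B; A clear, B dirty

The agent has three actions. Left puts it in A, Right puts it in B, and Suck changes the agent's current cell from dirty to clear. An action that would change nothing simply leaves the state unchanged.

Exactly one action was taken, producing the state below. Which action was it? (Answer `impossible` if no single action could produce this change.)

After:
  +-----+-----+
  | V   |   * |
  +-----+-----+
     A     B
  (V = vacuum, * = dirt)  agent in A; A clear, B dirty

try  Left: <A|clear|dirty>  ← match
try Right: <B|clear|dirty>
try  Suck: <B|clear|clear>

Left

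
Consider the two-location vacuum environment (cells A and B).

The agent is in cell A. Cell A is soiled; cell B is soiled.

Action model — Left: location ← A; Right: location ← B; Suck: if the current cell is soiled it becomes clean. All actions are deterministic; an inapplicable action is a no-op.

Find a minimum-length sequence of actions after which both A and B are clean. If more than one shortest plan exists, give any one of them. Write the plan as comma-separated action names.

1. Suck → <A|clean|soiled>
2. Right → <B|clean|soiled>
3. Suck → <B|clean|clean>
min 3: Suck A + move + Suck B

Suck, Right, Suck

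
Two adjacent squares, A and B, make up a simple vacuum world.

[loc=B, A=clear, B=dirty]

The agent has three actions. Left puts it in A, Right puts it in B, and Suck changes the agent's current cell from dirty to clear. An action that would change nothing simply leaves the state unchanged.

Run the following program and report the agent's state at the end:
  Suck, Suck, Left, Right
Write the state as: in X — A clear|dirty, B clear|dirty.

in B — A clear, B clear

Suck (#1): in B — A clear, B clear
Suck (#2): in B — A clear, B clear
Left (#3): in A — A clear, B clear
Right (#4): in B — A clear, B clear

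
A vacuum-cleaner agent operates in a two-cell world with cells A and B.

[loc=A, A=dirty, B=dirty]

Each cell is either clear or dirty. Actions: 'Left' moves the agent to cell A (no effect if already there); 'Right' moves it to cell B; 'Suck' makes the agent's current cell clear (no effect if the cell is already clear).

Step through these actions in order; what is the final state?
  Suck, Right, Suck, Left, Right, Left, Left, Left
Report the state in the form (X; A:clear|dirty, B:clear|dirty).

(A; A:clear, B:clear)

Suck (#1): (A; A:clear, B:dirty)
Right (#2): (B; A:clear, B:dirty)
Suck (#3): (B; A:clear, B:clear)
Left (#4): (A; A:clear, B:clear)
Right (#5): (B; A:clear, B:clear)
Left (#6): (A; A:clear, B:clear)
Left (#7): (A; A:clear, B:clear)
Left (#8): (A; A:clear, B:clear)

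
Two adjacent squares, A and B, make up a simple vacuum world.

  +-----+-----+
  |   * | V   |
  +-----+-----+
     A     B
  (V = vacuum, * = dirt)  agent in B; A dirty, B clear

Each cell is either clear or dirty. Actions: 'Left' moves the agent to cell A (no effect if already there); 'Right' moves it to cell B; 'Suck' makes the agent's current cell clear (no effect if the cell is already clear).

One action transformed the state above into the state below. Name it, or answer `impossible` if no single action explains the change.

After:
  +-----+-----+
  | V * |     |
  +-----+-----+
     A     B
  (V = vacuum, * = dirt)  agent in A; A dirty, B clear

try  Left: in A — A dirty, B clear  ← match
try Right: in B — A dirty, B clear
try  Suck: in B — A dirty, B clear

Left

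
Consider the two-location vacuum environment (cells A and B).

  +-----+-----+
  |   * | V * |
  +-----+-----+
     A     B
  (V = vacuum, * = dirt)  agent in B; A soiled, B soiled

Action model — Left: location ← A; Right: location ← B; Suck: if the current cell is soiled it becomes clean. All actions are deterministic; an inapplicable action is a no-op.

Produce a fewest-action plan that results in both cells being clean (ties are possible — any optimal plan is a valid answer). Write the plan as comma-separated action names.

Suck, Left, Suck

Suck (#1): (B; A:soiled, B:clean)
Left (#2): (A; A:soiled, B:clean)
Suck (#3): (A; A:clean, B:clean)
min 3: Suck B + move + Suck A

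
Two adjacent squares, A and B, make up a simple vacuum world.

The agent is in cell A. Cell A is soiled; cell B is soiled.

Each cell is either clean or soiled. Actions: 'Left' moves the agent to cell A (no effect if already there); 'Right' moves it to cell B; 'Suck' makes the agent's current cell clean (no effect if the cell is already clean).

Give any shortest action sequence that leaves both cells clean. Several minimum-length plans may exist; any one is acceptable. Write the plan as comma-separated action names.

Suck, Right, Suck

1) do Suck; now <A|clean|soiled>
2) do Right; now <B|clean|soiled>
3) do Suck; now <B|clean|clean>
min 3: Suck A + move + Suck B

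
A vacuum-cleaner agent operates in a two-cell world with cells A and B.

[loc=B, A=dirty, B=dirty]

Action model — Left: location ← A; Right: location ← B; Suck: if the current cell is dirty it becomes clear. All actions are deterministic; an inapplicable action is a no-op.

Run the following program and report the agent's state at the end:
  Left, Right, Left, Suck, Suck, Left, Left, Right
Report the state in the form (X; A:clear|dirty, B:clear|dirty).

(B; A:clear, B:dirty)

1. Left → (A; A:dirty, B:dirty)
2. Right → (B; A:dirty, B:dirty)
3. Left → (A; A:dirty, B:dirty)
4. Suck → (A; A:clear, B:dirty)
5. Suck → (A; A:clear, B:dirty)
6. Left → (A; A:clear, B:dirty)
7. Left → (A; A:clear, B:dirty)
8. Right → (B; A:clear, B:dirty)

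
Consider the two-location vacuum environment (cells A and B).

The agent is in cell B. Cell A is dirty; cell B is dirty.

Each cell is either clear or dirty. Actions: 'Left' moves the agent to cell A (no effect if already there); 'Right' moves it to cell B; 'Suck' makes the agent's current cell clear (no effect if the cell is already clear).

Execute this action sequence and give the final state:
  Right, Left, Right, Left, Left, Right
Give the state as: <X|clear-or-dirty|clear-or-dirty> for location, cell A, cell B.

step 1/6 (Right): <B|dirty|dirty>
step 2/6 (Left): <A|dirty|dirty>
step 3/6 (Right): <B|dirty|dirty>
step 4/6 (Left): <A|dirty|dirty>
step 5/6 (Left): <A|dirty|dirty>
step 6/6 (Right): <B|dirty|dirty>

<B|dirty|dirty>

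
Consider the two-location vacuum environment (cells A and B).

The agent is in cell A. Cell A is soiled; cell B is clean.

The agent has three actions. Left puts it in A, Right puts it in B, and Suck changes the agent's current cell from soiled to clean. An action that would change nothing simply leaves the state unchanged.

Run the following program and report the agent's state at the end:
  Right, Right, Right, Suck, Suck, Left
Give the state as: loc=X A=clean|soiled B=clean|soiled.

Right (#1): loc=B A=soiled B=clean
Right (#2): loc=B A=soiled B=clean
Right (#3): loc=B A=soiled B=clean
Suck (#4): loc=B A=soiled B=clean
Suck (#5): loc=B A=soiled B=clean
Left (#6): loc=A A=soiled B=clean

loc=A A=soiled B=clean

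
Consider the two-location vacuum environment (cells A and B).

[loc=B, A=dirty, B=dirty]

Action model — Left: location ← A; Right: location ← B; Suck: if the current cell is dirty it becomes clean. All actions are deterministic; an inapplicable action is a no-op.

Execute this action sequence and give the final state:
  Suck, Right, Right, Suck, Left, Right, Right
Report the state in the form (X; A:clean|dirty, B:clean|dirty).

(B; A:dirty, B:clean)

1) do Suck; now (B; A:dirty, B:clean)
2) do Right; now (B; A:dirty, B:clean)
3) do Right; now (B; A:dirty, B:clean)
4) do Suck; now (B; A:dirty, B:clean)
5) do Left; now (A; A:dirty, B:clean)
6) do Right; now (B; A:dirty, B:clean)
7) do Right; now (B; A:dirty, B:clean)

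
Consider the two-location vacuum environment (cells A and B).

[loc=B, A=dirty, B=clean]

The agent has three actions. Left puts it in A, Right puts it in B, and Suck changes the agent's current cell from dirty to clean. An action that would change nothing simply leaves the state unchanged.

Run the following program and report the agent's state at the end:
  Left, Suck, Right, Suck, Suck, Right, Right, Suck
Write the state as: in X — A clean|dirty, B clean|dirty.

in B — A clean, B clean

[1] after Left: in A — A dirty, B clean
[2] after Suck: in A — A clean, B clean
[3] after Right: in B — A clean, B clean
[4] after Suck: in B — A clean, B clean
[5] after Suck: in B — A clean, B clean
[6] after Right: in B — A clean, B clean
[7] after Right: in B — A clean, B clean
[8] after Suck: in B — A clean, B clean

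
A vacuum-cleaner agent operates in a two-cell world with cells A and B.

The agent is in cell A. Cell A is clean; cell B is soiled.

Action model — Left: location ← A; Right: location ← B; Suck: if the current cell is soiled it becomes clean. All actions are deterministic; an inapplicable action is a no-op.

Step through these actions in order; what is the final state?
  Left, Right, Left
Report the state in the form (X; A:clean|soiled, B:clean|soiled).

1. Left → (A; A:clean, B:soiled)
2. Right → (B; A:clean, B:soiled)
3. Left → (A; A:clean, B:soiled)

(A; A:clean, B:soiled)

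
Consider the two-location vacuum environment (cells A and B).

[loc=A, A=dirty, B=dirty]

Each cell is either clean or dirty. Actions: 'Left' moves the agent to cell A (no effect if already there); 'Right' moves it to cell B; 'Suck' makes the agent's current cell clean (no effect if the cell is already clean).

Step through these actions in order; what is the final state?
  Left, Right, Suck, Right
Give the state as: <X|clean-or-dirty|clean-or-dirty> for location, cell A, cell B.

<B|dirty|clean>

1) do Left; now <A|dirty|dirty>
2) do Right; now <B|dirty|dirty>
3) do Suck; now <B|dirty|clean>
4) do Right; now <B|dirty|clean>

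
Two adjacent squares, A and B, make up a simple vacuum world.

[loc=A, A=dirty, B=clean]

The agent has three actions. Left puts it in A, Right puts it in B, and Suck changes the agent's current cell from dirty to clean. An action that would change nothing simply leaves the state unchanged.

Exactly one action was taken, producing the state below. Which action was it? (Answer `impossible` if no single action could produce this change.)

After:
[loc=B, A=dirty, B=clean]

try  Left: <A|dirty|clean>
try Right: <B|dirty|clean>  ← match
try  Suck: <A|clean|clean>

Right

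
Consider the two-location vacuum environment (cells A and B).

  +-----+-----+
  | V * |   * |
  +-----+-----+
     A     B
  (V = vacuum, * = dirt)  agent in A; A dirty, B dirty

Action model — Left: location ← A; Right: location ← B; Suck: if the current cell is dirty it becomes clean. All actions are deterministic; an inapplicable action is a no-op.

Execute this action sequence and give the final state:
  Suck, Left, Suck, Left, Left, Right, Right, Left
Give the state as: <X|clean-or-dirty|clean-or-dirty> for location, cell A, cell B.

step 1/8 (Suck): <A|clean|dirty>
step 2/8 (Left): <A|clean|dirty>
step 3/8 (Suck): <A|clean|dirty>
step 4/8 (Left): <A|clean|dirty>
step 5/8 (Left): <A|clean|dirty>
step 6/8 (Right): <B|clean|dirty>
step 7/8 (Right): <B|clean|dirty>
step 8/8 (Left): <A|clean|dirty>

<A|clean|dirty>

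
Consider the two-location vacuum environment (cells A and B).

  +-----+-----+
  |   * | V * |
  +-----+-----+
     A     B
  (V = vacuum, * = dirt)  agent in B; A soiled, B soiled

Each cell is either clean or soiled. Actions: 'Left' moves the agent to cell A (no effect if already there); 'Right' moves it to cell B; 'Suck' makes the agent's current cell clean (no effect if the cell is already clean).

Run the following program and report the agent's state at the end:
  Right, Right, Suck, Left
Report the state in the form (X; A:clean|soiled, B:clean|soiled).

(A; A:soiled, B:clean)

Right (#1): (B; A:soiled, B:soiled)
Right (#2): (B; A:soiled, B:soiled)
Suck (#3): (B; A:soiled, B:clean)
Left (#4): (A; A:soiled, B:clean)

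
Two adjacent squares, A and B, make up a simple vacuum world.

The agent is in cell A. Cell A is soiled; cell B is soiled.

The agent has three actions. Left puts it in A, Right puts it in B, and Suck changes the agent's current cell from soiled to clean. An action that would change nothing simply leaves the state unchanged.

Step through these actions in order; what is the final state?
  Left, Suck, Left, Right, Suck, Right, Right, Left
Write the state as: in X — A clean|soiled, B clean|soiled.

in A — A clean, B clean

[1] after Left: in A — A soiled, B soiled
[2] after Suck: in A — A clean, B soiled
[3] after Left: in A — A clean, B soiled
[4] after Right: in B — A clean, B soiled
[5] after Suck: in B — A clean, B clean
[6] after Right: in B — A clean, B clean
[7] after Right: in B — A clean, B clean
[8] after Left: in A — A clean, B clean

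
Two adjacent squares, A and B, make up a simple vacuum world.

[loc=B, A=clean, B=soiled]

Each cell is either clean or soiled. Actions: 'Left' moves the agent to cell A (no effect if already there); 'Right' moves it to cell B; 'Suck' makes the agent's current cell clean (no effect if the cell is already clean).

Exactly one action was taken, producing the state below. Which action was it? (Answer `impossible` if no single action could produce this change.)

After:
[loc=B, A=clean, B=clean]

Suck

try  Left: <A|clean|soiled>
try Right: <B|clean|soiled>
try  Suck: <B|clean|clean>  ← match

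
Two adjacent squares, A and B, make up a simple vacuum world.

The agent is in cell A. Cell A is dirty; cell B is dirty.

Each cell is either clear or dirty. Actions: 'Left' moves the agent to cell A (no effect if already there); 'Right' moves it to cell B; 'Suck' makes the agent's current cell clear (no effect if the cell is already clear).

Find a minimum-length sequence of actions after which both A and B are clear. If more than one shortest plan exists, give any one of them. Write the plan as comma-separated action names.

1) do Suck; now (A; A:clear, B:dirty)
2) do Right; now (B; A:clear, B:dirty)
3) do Suck; now (B; A:clear, B:clear)
min 3: Suck A + move + Suck B

Suck, Right, Suck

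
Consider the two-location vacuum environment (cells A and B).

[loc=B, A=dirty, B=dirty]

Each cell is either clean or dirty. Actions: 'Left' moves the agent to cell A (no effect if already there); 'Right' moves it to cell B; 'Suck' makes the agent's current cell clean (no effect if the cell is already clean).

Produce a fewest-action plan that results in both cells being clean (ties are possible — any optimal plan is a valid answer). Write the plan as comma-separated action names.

Suck, Left, Suck

t=1 Suck ⇒ loc=B A=dirty B=clean
t=2 Left ⇒ loc=A A=dirty B=clean
t=3 Suck ⇒ loc=A A=clean B=clean
min 3: Suck B + move + Suck A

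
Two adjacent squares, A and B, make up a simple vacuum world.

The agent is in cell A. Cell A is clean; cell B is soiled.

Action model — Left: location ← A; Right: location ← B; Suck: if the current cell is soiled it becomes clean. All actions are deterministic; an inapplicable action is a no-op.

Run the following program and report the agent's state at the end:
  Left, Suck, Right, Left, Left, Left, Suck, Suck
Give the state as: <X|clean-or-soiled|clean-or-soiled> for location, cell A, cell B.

1. Left → <A|clean|soiled>
2. Suck → <A|clean|soiled>
3. Right → <B|clean|soiled>
4. Left → <A|clean|soiled>
5. Left → <A|clean|soiled>
6. Left → <A|clean|soiled>
7. Suck → <A|clean|soiled>
8. Suck → <A|clean|soiled>

<A|clean|soiled>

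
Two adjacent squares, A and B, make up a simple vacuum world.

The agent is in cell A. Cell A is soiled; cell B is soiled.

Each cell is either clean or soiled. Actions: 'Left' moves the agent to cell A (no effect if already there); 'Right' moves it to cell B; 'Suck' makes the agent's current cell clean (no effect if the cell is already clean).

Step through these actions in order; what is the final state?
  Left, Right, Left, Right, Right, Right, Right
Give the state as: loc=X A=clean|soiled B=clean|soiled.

1) do Left; now loc=A A=soiled B=soiled
2) do Right; now loc=B A=soiled B=soiled
3) do Left; now loc=A A=soiled B=soiled
4) do Right; now loc=B A=soiled B=soiled
5) do Right; now loc=B A=soiled B=soiled
6) do Right; now loc=B A=soiled B=soiled
7) do Right; now loc=B A=soiled B=soiled

loc=B A=soiled B=soiled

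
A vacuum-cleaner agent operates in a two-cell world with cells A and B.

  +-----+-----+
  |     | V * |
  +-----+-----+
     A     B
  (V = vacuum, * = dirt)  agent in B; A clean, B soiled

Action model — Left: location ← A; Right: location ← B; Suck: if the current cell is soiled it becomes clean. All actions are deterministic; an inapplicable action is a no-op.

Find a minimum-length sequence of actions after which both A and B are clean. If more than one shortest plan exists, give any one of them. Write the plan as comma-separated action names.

step 1/1 (Suck): loc=B A=clean B=clean
min 1: B is soiled, one Suck

Suck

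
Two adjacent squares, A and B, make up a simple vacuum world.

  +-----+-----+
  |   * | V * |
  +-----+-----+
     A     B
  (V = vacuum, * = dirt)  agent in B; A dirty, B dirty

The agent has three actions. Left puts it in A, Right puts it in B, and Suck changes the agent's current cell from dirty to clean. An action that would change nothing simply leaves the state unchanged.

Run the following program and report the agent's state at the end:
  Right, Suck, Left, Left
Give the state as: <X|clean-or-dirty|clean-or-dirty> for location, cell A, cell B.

<A|dirty|clean>

t=1 Right ⇒ <B|dirty|dirty>
t=2 Suck ⇒ <B|dirty|clean>
t=3 Left ⇒ <A|dirty|clean>
t=4 Left ⇒ <A|dirty|clean>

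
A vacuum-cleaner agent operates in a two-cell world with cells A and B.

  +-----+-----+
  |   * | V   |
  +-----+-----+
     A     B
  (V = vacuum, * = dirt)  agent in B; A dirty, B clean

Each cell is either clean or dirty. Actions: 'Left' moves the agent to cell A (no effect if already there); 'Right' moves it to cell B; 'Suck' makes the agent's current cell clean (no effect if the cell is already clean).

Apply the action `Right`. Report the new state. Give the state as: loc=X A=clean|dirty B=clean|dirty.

loc=B A=dirty B=clean

start: loc=B A=dirty B=clean
step 1/1 (Right): loc=B A=dirty B=clean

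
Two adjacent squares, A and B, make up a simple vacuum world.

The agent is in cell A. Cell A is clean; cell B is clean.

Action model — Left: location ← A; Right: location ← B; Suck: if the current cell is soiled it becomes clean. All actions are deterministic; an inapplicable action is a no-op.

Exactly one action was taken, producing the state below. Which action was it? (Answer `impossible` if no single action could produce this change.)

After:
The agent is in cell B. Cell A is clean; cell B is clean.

try  Left: <A|clean|clean>
try Right: <B|clean|clean>  ← match
try  Suck: <A|clean|clean>

Right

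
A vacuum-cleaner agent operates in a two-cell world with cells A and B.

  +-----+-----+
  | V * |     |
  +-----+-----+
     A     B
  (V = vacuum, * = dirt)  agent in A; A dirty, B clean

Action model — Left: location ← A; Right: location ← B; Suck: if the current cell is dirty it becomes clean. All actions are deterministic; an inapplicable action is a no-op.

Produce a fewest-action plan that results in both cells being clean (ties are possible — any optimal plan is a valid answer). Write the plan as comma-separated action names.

Suck

t=1 Suck ⇒ <A|clean|clean>
min 1: A is dirty, one Suck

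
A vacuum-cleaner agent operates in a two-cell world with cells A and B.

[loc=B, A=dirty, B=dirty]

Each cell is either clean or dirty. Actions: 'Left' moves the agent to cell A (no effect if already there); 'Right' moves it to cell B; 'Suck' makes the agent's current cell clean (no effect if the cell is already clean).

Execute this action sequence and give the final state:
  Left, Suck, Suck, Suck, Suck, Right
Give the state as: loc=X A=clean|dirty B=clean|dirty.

loc=B A=clean B=dirty

1. Left → loc=A A=dirty B=dirty
2. Suck → loc=A A=clean B=dirty
3. Suck → loc=A A=clean B=dirty
4. Suck → loc=A A=clean B=dirty
5. Suck → loc=A A=clean B=dirty
6. Right → loc=B A=clean B=dirty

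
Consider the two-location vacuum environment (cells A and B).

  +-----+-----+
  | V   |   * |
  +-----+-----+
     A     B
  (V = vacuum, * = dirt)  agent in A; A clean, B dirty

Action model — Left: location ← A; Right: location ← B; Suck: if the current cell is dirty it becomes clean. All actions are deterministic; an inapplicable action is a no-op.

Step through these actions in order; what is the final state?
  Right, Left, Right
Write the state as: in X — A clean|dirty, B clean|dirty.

t=1 Right ⇒ in B — A clean, B dirty
t=2 Left ⇒ in A — A clean, B dirty
t=3 Right ⇒ in B — A clean, B dirty

in B — A clean, B dirty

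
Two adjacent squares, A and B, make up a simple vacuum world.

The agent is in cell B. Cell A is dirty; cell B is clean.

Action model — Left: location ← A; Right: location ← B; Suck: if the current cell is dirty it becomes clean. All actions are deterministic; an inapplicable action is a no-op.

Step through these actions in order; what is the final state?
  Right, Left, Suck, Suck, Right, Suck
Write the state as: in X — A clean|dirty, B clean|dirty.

in B — A clean, B clean

step 1/6 (Right): in B — A dirty, B clean
step 2/6 (Left): in A — A dirty, B clean
step 3/6 (Suck): in A — A clean, B clean
step 4/6 (Suck): in A — A clean, B clean
step 5/6 (Right): in B — A clean, B clean
step 6/6 (Suck): in B — A clean, B clean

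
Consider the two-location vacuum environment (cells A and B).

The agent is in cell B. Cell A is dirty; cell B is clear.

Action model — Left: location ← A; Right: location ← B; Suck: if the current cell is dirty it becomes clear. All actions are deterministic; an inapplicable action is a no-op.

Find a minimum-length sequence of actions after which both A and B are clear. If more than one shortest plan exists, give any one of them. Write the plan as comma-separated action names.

t=1 Left ⇒ in A — A dirty, B clear
t=2 Suck ⇒ in A — A clear, B clear
min 2: go A then Suck

Left, Suck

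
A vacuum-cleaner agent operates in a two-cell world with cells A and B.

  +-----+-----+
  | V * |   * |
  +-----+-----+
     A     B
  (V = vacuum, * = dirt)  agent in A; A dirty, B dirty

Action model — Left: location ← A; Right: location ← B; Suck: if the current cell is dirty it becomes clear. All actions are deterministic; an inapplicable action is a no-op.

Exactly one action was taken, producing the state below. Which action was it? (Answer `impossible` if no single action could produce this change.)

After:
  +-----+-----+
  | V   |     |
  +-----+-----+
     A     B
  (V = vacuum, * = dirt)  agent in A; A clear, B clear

impossible

try  Left: (A; A:dirty, B:dirty)
try Right: (B; A:dirty, B:dirty)
try  Suck: (A; A:clear, B:dirty)
no single action produces the after-state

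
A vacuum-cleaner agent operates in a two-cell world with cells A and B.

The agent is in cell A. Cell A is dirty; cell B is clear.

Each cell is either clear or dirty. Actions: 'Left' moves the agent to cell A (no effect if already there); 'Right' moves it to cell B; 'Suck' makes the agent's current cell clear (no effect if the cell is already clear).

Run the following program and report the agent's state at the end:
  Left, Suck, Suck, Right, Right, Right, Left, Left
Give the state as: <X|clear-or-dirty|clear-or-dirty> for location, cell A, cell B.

<A|clear|clear>

step 1/8 (Left): <A|dirty|clear>
step 2/8 (Suck): <A|clear|clear>
step 3/8 (Suck): <A|clear|clear>
step 4/8 (Right): <B|clear|clear>
step 5/8 (Right): <B|clear|clear>
step 6/8 (Right): <B|clear|clear>
step 7/8 (Left): <A|clear|clear>
step 8/8 (Left): <A|clear|clear>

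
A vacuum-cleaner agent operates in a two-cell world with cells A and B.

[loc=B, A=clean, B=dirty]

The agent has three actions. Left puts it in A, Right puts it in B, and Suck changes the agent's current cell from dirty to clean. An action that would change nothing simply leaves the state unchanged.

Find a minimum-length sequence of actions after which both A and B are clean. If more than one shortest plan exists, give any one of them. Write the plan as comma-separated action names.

t=1 Suck ⇒ <B|clean|clean>
min 1: B is dirty, one Suck

Suck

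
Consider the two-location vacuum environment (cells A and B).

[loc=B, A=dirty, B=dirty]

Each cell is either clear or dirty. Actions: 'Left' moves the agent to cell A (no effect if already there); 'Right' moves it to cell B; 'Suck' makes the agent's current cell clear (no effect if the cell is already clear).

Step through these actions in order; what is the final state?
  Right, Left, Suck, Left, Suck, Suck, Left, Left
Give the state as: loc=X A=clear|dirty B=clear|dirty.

loc=A A=clear B=dirty

t=1 Right ⇒ loc=B A=dirty B=dirty
t=2 Left ⇒ loc=A A=dirty B=dirty
t=3 Suck ⇒ loc=A A=clear B=dirty
t=4 Left ⇒ loc=A A=clear B=dirty
t=5 Suck ⇒ loc=A A=clear B=dirty
t=6 Suck ⇒ loc=A A=clear B=dirty
t=7 Left ⇒ loc=A A=clear B=dirty
t=8 Left ⇒ loc=A A=clear B=dirty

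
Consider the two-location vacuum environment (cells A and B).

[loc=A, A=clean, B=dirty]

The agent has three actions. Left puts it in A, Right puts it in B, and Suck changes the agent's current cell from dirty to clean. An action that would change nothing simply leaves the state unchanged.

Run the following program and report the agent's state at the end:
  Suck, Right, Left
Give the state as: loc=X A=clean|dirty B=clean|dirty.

Suck (#1): loc=A A=clean B=dirty
Right (#2): loc=B A=clean B=dirty
Left (#3): loc=A A=clean B=dirty

loc=A A=clean B=dirty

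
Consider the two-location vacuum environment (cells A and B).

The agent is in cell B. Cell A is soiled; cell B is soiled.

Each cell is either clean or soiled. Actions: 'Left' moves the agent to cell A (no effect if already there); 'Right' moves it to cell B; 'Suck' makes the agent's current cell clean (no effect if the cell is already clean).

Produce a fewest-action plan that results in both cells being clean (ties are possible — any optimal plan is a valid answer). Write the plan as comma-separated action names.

Suck, Left, Suck

Suck (#1): <B|soiled|clean>
Left (#2): <A|soiled|clean>
Suck (#3): <A|clean|clean>
min 3: Suck B + move + Suck A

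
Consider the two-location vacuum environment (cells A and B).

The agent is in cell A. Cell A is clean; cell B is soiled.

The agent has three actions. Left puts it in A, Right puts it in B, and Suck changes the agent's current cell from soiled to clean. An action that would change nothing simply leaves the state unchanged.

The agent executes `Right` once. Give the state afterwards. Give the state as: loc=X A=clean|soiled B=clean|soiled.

start: loc=A A=clean B=soiled
1. Right → loc=B A=clean B=soiled

loc=B A=clean B=soiled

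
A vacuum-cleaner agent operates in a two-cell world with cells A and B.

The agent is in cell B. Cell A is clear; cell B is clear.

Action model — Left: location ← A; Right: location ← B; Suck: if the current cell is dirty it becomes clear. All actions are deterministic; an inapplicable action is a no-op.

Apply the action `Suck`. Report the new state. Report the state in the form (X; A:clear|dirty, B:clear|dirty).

start: (B; A:clear, B:clear)
t=1 Suck ⇒ (B; A:clear, B:clear)

(B; A:clear, B:clear)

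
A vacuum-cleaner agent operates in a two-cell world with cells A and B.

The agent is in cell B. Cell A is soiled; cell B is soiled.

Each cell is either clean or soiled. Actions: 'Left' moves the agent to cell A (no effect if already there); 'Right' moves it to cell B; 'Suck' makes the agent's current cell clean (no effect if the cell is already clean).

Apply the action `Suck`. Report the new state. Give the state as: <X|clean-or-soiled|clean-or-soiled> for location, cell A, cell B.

<B|soiled|clean>

start: <B|soiled|soiled>
Suck (#1): <B|soiled|clean>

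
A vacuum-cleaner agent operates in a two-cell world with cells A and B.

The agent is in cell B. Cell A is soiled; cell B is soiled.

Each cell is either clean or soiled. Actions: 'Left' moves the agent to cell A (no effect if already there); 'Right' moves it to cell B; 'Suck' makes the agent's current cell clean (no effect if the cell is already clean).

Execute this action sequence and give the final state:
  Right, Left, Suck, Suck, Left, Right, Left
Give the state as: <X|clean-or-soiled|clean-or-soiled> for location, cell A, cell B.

Right (#1): <B|soiled|soiled>
Left (#2): <A|soiled|soiled>
Suck (#3): <A|clean|soiled>
Suck (#4): <A|clean|soiled>
Left (#5): <A|clean|soiled>
Right (#6): <B|clean|soiled>
Left (#7): <A|clean|soiled>

<A|clean|soiled>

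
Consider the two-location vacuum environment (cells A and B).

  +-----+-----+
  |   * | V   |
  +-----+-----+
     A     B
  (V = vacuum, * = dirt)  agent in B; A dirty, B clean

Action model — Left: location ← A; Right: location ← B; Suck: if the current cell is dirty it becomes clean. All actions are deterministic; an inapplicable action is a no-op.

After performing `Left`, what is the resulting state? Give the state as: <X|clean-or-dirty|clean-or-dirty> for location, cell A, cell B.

start: <B|dirty|clean>
step 1/1 (Left): <A|dirty|clean>

<A|dirty|clean>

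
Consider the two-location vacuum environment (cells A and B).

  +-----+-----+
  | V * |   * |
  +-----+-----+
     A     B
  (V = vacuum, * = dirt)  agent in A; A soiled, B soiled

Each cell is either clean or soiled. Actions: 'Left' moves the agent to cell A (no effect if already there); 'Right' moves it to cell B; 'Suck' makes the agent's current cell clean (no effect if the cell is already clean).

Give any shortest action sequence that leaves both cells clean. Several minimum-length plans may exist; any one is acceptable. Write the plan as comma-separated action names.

[1] after Suck: loc=A A=clean B=soiled
[2] after Right: loc=B A=clean B=soiled
[3] after Suck: loc=B A=clean B=clean
min 3: Suck A + move + Suck B

Suck, Right, Suck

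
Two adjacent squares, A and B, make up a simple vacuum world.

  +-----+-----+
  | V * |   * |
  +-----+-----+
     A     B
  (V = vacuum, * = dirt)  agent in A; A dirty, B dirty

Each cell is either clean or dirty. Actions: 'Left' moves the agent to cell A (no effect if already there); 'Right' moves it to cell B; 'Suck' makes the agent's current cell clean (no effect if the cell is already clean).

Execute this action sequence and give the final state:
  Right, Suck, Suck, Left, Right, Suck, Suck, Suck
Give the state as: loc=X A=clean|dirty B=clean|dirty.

loc=B A=dirty B=clean

step 1/8 (Right): loc=B A=dirty B=dirty
step 2/8 (Suck): loc=B A=dirty B=clean
step 3/8 (Suck): loc=B A=dirty B=clean
step 4/8 (Left): loc=A A=dirty B=clean
step 5/8 (Right): loc=B A=dirty B=clean
step 6/8 (Suck): loc=B A=dirty B=clean
step 7/8 (Suck): loc=B A=dirty B=clean
step 8/8 (Suck): loc=B A=dirty B=clean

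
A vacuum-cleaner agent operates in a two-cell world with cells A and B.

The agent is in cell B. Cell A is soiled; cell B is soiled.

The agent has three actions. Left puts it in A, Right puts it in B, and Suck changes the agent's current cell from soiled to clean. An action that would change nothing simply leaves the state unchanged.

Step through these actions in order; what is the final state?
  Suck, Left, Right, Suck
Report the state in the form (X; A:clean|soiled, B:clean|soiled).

step 1/4 (Suck): (B; A:soiled, B:clean)
step 2/4 (Left): (A; A:soiled, B:clean)
step 3/4 (Right): (B; A:soiled, B:clean)
step 4/4 (Suck): (B; A:soiled, B:clean)

(B; A:soiled, B:clean)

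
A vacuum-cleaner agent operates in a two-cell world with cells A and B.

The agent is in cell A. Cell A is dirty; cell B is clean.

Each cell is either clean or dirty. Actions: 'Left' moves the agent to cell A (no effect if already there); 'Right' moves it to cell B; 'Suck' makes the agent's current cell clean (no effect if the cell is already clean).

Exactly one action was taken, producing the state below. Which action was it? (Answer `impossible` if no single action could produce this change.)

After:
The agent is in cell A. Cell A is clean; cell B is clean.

Suck

try  Left: (A; A:dirty, B:clean)
try Right: (B; A:dirty, B:clean)
try  Suck: (A; A:clean, B:clean)  ← match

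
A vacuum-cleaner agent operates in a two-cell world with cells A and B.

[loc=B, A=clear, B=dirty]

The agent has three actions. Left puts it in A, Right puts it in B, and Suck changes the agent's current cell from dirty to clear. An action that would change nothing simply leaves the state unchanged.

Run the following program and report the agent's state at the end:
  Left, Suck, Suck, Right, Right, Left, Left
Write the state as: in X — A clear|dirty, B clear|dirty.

[1] after Left: in A — A clear, B dirty
[2] after Suck: in A — A clear, B dirty
[3] after Suck: in A — A clear, B dirty
[4] after Right: in B — A clear, B dirty
[5] after Right: in B — A clear, B dirty
[6] after Left: in A — A clear, B dirty
[7] after Left: in A — A clear, B dirty

in A — A clear, B dirty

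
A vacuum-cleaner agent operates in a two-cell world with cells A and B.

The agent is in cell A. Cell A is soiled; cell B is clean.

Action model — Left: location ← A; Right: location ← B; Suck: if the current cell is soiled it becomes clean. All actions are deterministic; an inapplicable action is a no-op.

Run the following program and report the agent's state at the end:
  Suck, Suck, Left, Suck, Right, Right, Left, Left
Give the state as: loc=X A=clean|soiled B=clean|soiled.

1) do Suck; now loc=A A=clean B=clean
2) do Suck; now loc=A A=clean B=clean
3) do Left; now loc=A A=clean B=clean
4) do Suck; now loc=A A=clean B=clean
5) do Right; now loc=B A=clean B=clean
6) do Right; now loc=B A=clean B=clean
7) do Left; now loc=A A=clean B=clean
8) do Left; now loc=A A=clean B=clean

loc=A A=clean B=clean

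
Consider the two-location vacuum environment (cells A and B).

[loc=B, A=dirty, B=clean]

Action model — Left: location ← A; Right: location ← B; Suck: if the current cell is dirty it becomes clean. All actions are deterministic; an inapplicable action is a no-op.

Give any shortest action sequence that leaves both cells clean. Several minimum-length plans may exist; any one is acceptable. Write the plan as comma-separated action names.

[1] after Left: in A — A dirty, B clean
[2] after Suck: in A — A clean, B clean
min 2: go A then Suck

Left, Suck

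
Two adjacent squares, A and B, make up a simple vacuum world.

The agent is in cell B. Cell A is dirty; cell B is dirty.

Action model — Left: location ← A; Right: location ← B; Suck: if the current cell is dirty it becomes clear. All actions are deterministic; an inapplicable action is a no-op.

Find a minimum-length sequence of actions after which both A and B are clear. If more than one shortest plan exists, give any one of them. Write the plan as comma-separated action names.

Suck, Left, Suck

1) do Suck; now (B; A:dirty, B:clear)
2) do Left; now (A; A:dirty, B:clear)
3) do Suck; now (A; A:clear, B:clear)
min 3: Suck B + move + Suck A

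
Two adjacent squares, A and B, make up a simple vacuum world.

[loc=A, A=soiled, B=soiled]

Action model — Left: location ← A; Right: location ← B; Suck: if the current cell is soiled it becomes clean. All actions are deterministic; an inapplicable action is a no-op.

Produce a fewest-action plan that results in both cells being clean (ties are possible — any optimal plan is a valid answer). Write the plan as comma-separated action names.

Suck (#1): <A|clean|soiled>
Right (#2): <B|clean|soiled>
Suck (#3): <B|clean|clean>
min 3: Suck A + move + Suck B

Suck, Right, Suck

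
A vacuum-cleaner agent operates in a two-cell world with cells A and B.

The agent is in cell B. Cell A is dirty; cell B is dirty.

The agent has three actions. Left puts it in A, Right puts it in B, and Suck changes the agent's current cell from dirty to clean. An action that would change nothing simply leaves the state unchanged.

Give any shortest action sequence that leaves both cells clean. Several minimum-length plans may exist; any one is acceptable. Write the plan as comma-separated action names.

Suck, Left, Suck

1. Suck → loc=B A=dirty B=clean
2. Left → loc=A A=dirty B=clean
3. Suck → loc=A A=clean B=clean
min 3: Suck B + move + Suck A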